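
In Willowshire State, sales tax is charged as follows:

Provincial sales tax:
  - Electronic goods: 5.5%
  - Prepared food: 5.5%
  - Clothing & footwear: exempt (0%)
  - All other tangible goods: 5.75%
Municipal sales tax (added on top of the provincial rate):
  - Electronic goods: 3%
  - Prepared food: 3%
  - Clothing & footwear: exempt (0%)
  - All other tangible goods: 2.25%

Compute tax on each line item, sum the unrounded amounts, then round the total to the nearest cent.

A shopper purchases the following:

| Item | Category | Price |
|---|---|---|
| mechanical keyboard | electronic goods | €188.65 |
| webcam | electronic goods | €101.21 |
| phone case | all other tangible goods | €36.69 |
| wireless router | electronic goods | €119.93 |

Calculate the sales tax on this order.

€37.77

Mechanical keyboard €188.65: electronic goods → 5.5% + 3% municipal = 8.5% → €16.03525
Webcam €101.21: electronic goods → 5.5% + 3% municipal = 8.5% → €8.60285
Phone case €36.69: all other tangible goods → 5.75% + 2.25% municipal = 8% → €2.9352
Wireless router €119.93: electronic goods → 5.5% + 3% municipal = 8.5% → €10.19405
Unrounded tax sum = €37.76735 → €37.77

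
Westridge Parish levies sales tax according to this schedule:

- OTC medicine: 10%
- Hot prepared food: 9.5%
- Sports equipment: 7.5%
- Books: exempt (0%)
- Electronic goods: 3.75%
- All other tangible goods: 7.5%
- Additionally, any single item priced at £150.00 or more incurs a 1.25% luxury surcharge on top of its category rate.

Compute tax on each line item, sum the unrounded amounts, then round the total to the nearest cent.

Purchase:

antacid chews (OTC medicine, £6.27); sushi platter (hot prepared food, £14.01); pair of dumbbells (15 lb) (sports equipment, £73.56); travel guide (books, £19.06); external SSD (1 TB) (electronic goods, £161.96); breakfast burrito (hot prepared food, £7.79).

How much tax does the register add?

Antacid chews £6.27: OTC medicine → 10% → £0.627
Sushi platter £14.01: hot prepared food → 9.5% → £1.33095
Pair of dumbbells (15 lb) £73.56: sports equipment → 7.5% → £5.517
Travel guide £19.06: books → 0% → £0.00
External SSD (1 TB) £161.96: electronic goods → 3.75% + 1.25% surcharge = 5% → £8.098
Breakfast burrito £7.79: hot prepared food → 9.5% → £0.74005
Unrounded tax sum = £16.313 → £16.31

£16.31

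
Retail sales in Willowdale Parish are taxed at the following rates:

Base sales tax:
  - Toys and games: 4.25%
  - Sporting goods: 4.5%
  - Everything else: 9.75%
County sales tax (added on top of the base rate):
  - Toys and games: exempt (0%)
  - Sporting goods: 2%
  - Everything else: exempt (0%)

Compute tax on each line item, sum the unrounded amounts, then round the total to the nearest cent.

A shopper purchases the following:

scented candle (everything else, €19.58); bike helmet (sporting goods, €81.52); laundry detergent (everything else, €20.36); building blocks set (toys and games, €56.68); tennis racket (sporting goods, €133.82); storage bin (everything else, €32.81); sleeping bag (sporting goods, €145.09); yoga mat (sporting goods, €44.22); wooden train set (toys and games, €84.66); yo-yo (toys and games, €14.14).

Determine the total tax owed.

Scented candle €19.58: everything else → 9.75% + 0% county = 9.75% → €1.90905
Bike helmet €81.52: sporting goods → 4.5% + 2% county = 6.5% → €5.2988
Laundry detergent €20.36: everything else → 9.75% + 0% county = 9.75% → €1.9851
Building blocks set €56.68: toys and games → 4.25% + 0% county = 4.25% → €2.4089
Tennis racket €133.82: sporting goods → 4.5% + 2% county = 6.5% → €8.6983
Storage bin €32.81: everything else → 9.75% + 0% county = 9.75% → €3.198975
Sleeping bag €145.09: sporting goods → 4.5% + 2% county = 6.5% → €9.43085
Yoga mat €44.22: sporting goods → 4.5% + 2% county = 6.5% → €2.8743
Wooden train set €84.66: toys and games → 4.25% + 0% county = 4.25% → €3.59805
Yo-yo €14.14: toys and games → 4.25% + 0% county = 4.25% → €0.60095
Unrounded tax sum = €40.003275 → €40.00

€40.00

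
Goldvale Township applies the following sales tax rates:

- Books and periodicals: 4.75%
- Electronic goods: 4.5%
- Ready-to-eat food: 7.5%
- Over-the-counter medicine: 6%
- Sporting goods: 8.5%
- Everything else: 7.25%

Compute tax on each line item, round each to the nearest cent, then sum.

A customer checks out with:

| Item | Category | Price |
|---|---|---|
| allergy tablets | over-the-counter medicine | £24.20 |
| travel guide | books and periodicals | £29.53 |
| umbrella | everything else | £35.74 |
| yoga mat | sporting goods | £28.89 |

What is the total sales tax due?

£7.90

Allergy tablets £24.20: over-the-counter medicine → 6% → £1.45
Travel guide £29.53: books and periodicals → 4.75% → £1.40
Umbrella £35.74: everything else → 7.25% → £2.59
Yoga mat £28.89: sporting goods → 8.5% → £2.46
Total tax = £1.45 + £1.40 + £2.59 + £2.46 = £7.90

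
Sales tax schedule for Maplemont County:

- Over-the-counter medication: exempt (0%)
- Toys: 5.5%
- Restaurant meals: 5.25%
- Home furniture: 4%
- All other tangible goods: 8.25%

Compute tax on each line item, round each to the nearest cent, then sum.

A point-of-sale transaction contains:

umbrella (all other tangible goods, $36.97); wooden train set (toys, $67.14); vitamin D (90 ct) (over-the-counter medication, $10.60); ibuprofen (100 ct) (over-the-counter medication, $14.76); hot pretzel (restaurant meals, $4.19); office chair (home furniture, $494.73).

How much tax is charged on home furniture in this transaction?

Office chair $494.73: home furniture → 4% → $19.79
Tax on home furniture = $19.79

$19.79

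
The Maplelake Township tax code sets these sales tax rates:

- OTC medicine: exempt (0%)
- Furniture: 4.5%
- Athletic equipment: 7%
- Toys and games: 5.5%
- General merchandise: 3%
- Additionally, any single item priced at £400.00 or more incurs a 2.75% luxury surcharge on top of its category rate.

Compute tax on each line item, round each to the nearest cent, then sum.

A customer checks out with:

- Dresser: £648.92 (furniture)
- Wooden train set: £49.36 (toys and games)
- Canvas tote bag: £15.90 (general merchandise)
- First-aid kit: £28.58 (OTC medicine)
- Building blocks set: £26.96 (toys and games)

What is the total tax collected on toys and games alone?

Wooden train set £49.36: toys and games → 5.5% → £2.71
Building blocks set £26.96: toys and games → 5.5% → £1.48
Tax on toys and games = £2.71 + £1.48 = £4.19

£4.19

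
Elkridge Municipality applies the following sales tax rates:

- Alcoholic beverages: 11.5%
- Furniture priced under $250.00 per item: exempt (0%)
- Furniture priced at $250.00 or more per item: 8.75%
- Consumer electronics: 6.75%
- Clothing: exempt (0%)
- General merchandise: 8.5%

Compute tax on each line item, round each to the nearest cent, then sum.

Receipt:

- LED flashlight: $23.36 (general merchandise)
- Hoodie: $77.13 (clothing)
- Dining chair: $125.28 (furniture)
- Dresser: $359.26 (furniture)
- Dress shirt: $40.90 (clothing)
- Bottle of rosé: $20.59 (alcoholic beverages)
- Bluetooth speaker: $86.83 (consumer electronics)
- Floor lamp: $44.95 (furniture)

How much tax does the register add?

$41.66

LED flashlight $23.36: general merchandise → 8.5% → $1.99
Hoodie $77.13: clothing → 0% → $0.00
Dining chair $125.28: furniture, under $250.00 → 0% → $0.00
Dresser $359.26: furniture, $250.00 or more → 8.75% → $31.44
Dress shirt $40.90: clothing → 0% → $0.00
Bottle of rosé $20.59: alcoholic beverages → 11.5% → $2.37
Bluetooth speaker $86.83: consumer electronics → 6.75% → $5.86
Floor lamp $44.95: furniture, under $250.00 → 0% → $0.00
Total tax = $1.99 + $31.44 + $2.37 + $5.86 = $41.66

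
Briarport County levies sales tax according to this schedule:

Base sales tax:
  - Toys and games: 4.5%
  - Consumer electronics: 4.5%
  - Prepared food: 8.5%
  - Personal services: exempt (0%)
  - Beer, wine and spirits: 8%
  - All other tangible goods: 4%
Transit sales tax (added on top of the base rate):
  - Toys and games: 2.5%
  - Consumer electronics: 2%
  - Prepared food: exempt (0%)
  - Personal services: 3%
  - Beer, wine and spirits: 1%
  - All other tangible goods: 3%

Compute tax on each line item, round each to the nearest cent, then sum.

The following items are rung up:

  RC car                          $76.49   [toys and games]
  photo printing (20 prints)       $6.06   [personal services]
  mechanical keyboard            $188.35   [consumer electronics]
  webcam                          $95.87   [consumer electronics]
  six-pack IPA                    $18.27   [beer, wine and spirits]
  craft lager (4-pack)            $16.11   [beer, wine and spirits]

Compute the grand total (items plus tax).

$428.24

RC car $76.49: toys and games → 4.5% + 2.5% transit = 7% → $5.35
Photo printing (20 prints) $6.06: personal services → 0% + 3% transit = 3% → $0.18
Mechanical keyboard $188.35: consumer electronics → 4.5% + 2% transit = 6.5% → $12.24
Webcam $95.87: consumer electronics → 4.5% + 2% transit = 6.5% → $6.23
Six-pack IPA $18.27: beer, wine and spirits → 8% + 1% transit = 9% → $1.64
Craft lager (4-pack) $16.11: beer, wine and spirits → 8% + 1% transit = 9% → $1.45
Subtotal = $401.15; tax = $27.09; total due = $428.24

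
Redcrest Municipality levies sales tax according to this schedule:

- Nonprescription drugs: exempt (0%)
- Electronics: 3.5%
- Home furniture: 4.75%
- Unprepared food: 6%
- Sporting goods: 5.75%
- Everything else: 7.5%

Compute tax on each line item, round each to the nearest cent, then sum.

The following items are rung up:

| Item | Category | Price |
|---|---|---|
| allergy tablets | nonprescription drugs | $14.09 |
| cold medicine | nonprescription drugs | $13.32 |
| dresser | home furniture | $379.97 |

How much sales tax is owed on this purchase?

Allergy tablets $14.09: nonprescription drugs → 0% → $0.00
Cold medicine $13.32: nonprescription drugs → 0% → $0.00
Dresser $379.97: home furniture → 4.75% → $18.05
Total tax = $18.05

$18.05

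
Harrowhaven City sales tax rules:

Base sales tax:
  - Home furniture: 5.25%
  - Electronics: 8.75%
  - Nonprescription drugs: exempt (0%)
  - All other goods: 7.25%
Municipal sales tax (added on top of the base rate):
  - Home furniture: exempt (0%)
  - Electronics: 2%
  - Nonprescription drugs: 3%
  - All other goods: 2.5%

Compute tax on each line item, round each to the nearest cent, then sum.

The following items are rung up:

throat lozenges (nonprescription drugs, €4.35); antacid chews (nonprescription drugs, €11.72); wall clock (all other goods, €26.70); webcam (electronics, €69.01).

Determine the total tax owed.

€10.50

Throat lozenges €4.35: nonprescription drugs → 0% + 3% municipal = 3% → €0.13
Antacid chews €11.72: nonprescription drugs → 0% + 3% municipal = 3% → €0.35
Wall clock €26.70: all other goods → 7.25% + 2.5% municipal = 9.75% → €2.60
Webcam €69.01: electronics → 8.75% + 2% municipal = 10.75% → €7.42
Total tax = €0.13 + €0.35 + €2.60 + €7.42 = €10.50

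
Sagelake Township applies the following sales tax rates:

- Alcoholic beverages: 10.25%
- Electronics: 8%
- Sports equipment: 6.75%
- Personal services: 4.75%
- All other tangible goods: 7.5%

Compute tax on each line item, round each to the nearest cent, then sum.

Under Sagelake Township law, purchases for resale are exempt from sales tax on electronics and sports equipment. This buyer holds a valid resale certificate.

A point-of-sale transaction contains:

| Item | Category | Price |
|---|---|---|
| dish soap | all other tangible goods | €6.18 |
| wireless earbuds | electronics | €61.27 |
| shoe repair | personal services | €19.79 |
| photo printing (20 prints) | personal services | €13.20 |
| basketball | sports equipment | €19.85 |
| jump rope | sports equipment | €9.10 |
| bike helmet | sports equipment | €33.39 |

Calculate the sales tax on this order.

€2.03

Dish soap €6.18: all other tangible goods → 7.5% → €0.46
Wireless earbuds €61.27: electronics, buyer-exempt → 0% → €0.00
Shoe repair €19.79: personal services → 4.75% → €0.94
Photo printing (20 prints) €13.20: personal services → 4.75% → €0.63
Basketball €19.85: sports equipment, buyer-exempt → 0% → €0.00
Jump rope €9.10: sports equipment, buyer-exempt → 0% → €0.00
Bike helmet €33.39: sports equipment, buyer-exempt → 0% → €0.00
Total tax = €0.46 + €0.94 + €0.63 = €2.03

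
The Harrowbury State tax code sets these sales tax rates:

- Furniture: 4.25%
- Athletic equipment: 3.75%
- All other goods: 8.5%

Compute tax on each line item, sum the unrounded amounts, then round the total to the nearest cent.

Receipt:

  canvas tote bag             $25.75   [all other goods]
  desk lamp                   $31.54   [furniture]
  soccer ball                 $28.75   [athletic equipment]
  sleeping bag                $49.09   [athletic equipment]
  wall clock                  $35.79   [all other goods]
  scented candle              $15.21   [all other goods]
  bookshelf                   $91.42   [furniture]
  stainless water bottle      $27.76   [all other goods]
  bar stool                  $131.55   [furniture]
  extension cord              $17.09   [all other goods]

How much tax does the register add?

Canvas tote bag $25.75: all other goods → 8.5% → $2.18875
Desk lamp $31.54: furniture → 4.25% → $1.34045
Soccer ball $28.75: athletic equipment → 3.75% → $1.078125
Sleeping bag $49.09: athletic equipment → 3.75% → $1.840875
Wall clock $35.79: all other goods → 8.5% → $3.04215
Scented candle $15.21: all other goods → 8.5% → $1.29285
Bookshelf $91.42: furniture → 4.25% → $3.88535
Stainless water bottle $27.76: all other goods → 8.5% → $2.3596
Bar stool $131.55: furniture → 4.25% → $5.590875
Extension cord $17.09: all other goods → 8.5% → $1.45265
Unrounded tax sum = $24.071675 → $24.07

$24.07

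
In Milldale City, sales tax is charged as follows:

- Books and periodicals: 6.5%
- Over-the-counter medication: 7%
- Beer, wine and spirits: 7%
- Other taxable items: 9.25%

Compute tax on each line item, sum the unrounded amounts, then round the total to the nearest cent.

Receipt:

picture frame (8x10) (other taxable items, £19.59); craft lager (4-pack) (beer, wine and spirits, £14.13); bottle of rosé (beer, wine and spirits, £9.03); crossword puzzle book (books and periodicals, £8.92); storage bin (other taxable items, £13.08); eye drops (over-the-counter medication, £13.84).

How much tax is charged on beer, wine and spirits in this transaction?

Craft lager (4-pack) £14.13: beer, wine and spirits → 7% → £0.9891
Bottle of rosé £9.03: beer, wine and spirits → 7% → £0.6321
Tax on beer, wine and spirits: unrounded sum = £1.6212 → £1.62

£1.62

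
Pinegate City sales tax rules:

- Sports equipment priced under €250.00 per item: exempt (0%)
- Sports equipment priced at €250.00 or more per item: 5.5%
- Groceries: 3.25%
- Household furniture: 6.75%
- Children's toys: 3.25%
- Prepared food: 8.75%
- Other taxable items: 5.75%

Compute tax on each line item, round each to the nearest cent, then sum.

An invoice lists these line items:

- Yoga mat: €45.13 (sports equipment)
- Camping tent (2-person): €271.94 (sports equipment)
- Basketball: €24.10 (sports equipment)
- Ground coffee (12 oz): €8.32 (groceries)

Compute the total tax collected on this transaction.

€15.23

Yoga mat €45.13: sports equipment, under €250.00 → 0% → €0.00
Camping tent (2-person) €271.94: sports equipment, €250.00 or more → 5.5% → €14.96
Basketball €24.10: sports equipment, under €250.00 → 0% → €0.00
Ground coffee (12 oz) €8.32: groceries → 3.25% → €0.27
Total tax = €14.96 + €0.27 = €15.23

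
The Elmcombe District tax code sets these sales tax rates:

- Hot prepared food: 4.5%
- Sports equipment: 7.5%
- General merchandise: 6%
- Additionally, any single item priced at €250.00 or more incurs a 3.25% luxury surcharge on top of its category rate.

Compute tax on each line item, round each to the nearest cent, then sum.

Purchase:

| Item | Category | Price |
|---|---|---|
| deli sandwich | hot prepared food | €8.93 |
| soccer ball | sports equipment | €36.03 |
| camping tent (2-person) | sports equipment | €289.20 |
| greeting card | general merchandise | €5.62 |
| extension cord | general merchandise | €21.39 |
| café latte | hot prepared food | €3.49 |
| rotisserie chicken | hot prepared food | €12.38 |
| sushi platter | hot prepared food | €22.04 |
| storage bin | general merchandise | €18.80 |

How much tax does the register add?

Deli sandwich €8.93: hot prepared food → 4.5% → €0.40
Soccer ball €36.03: sports equipment → 7.5% → €2.70
Camping tent (2-person) €289.20: sports equipment → 7.5% + 3.25% surcharge = 10.75% → €31.09
Greeting card €5.62: general merchandise → 6% → €0.34
Extension cord €21.39: general merchandise → 6% → €1.28
Café latte €3.49: hot prepared food → 4.5% → €0.16
Rotisserie chicken €12.38: hot prepared food → 4.5% → €0.56
Sushi platter €22.04: hot prepared food → 4.5% → €0.99
Storage bin €18.80: general merchandise → 6% → €1.13
Total tax = €0.40 + €2.70 + €31.09 + €0.34 + €1.28 + €0.16 + €0.56 + €0.99 + €1.13 = €38.65

€38.65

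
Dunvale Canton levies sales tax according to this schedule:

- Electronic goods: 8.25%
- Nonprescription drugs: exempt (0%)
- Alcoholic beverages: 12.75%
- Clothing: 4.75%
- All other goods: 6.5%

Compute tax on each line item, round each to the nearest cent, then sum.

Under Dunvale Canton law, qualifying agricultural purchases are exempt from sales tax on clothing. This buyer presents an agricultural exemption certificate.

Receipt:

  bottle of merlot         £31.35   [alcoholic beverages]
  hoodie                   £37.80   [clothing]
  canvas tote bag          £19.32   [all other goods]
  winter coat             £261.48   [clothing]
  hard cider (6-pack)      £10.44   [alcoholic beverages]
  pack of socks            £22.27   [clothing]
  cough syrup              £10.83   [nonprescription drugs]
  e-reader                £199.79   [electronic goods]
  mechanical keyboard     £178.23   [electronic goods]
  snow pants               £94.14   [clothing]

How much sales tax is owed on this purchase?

Bottle of merlot £31.35: alcoholic beverages → 12.75% → £4.00
Hoodie £37.80: clothing, buyer-exempt → 0% → £0.00
Canvas tote bag £19.32: all other goods → 6.5% → £1.26
Winter coat £261.48: clothing, buyer-exempt → 0% → £0.00
Hard cider (6-pack) £10.44: alcoholic beverages → 12.75% → £1.33
Pack of socks £22.27: clothing, buyer-exempt → 0% → £0.00
Cough syrup £10.83: nonprescription drugs → 0% → £0.00
E-reader £199.79: electronic goods → 8.25% → £16.48
Mechanical keyboard £178.23: electronic goods → 8.25% → £14.70
Snow pants £94.14: clothing, buyer-exempt → 0% → £0.00
Total tax = £4.00 + £1.26 + £1.33 + £16.48 + £14.70 = £37.77

£37.77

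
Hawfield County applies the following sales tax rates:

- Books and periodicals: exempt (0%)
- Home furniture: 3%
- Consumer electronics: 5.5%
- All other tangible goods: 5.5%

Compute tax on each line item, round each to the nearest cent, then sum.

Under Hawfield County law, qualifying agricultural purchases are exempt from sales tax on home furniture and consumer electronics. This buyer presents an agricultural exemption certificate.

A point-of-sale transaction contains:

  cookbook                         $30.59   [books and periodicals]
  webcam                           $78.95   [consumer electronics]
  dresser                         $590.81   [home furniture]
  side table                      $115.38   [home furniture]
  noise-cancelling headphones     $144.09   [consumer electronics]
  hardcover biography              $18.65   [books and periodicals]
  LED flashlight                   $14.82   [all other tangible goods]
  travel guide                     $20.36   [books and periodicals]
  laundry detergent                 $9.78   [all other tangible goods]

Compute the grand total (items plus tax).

Cookbook $30.59: books and periodicals → 0% → $0.00
Webcam $78.95: consumer electronics, buyer-exempt → 0% → $0.00
Dresser $590.81: home furniture, buyer-exempt → 0% → $0.00
Side table $115.38: home furniture, buyer-exempt → 0% → $0.00
Noise-cancelling headphones $144.09: consumer electronics, buyer-exempt → 0% → $0.00
Hardcover biography $18.65: books and periodicals → 0% → $0.00
LED flashlight $14.82: all other tangible goods → 5.5% → $0.82
Travel guide $20.36: books and periodicals → 0% → $0.00
Laundry detergent $9.78: all other tangible goods → 5.5% → $0.54
Subtotal = $1023.43; tax = $1.36; total due = $1024.79

$1024.79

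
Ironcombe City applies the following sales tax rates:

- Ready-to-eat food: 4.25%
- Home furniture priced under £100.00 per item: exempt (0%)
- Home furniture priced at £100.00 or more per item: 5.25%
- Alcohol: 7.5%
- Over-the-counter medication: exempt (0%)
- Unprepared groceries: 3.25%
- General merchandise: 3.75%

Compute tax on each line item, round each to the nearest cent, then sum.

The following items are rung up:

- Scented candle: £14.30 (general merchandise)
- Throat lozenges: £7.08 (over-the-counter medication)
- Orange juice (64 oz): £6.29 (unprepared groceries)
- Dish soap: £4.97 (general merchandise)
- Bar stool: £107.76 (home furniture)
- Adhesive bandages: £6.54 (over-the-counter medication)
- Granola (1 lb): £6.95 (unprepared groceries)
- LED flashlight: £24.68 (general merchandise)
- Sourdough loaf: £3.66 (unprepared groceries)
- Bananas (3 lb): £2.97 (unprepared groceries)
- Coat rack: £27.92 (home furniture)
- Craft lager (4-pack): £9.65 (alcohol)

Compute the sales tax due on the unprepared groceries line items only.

Orange juice (64 oz) £6.29: unprepared groceries → 3.25% → £0.20
Granola (1 lb) £6.95: unprepared groceries → 3.25% → £0.23
Sourdough loaf £3.66: unprepared groceries → 3.25% → £0.12
Bananas (3 lb) £2.97: unprepared groceries → 3.25% → £0.10
Tax on unprepared groceries = £0.20 + £0.23 + £0.12 + £0.10 = £0.65

£0.65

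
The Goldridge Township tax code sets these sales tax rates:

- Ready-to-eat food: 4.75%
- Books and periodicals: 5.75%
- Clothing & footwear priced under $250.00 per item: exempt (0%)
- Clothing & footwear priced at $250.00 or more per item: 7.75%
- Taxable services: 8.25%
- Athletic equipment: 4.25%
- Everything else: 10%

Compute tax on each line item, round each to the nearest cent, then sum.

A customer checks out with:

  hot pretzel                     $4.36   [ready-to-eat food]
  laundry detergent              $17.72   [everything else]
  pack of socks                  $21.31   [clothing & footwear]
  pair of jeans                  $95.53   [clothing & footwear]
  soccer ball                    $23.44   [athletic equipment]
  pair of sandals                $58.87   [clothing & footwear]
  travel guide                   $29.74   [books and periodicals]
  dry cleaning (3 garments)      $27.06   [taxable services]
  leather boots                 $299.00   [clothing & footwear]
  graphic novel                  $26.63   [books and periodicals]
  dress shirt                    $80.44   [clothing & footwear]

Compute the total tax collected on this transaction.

Hot pretzel $4.36: ready-to-eat food → 4.75% → $0.21
Laundry detergent $17.72: everything else → 10% → $1.77
Pack of socks $21.31: clothing & footwear, under $250.00 → 0% → $0.00
Pair of jeans $95.53: clothing & footwear, under $250.00 → 0% → $0.00
Soccer ball $23.44: athletic equipment → 4.25% → $1.00
Pair of sandals $58.87: clothing & footwear, under $250.00 → 0% → $0.00
Travel guide $29.74: books and periodicals → 5.75% → $1.71
Dry cleaning (3 garments) $27.06: taxable services → 8.25% → $2.23
Leather boots $299.00: clothing & footwear, $250.00 or more → 7.75% → $23.17
Graphic novel $26.63: books and periodicals → 5.75% → $1.53
Dress shirt $80.44: clothing & footwear, under $250.00 → 0% → $0.00
Total tax = $0.21 + $1.77 + $1.00 + $1.71 + $2.23 + $23.17 + $1.53 = $31.62

$31.62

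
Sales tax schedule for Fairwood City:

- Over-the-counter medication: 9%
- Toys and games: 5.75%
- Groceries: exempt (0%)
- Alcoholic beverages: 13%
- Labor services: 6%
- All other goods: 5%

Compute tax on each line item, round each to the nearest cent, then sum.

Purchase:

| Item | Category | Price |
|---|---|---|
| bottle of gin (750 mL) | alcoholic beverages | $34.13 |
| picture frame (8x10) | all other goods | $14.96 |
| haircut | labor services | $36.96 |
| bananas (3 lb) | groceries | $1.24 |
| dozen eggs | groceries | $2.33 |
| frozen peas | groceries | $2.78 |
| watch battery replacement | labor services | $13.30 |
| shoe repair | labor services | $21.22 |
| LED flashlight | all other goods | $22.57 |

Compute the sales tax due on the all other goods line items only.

$1.88

Picture frame (8x10) $14.96: all other goods → 5% → $0.75
LED flashlight $22.57: all other goods → 5% → $1.13
Tax on all other goods = $0.75 + $1.13 = $1.88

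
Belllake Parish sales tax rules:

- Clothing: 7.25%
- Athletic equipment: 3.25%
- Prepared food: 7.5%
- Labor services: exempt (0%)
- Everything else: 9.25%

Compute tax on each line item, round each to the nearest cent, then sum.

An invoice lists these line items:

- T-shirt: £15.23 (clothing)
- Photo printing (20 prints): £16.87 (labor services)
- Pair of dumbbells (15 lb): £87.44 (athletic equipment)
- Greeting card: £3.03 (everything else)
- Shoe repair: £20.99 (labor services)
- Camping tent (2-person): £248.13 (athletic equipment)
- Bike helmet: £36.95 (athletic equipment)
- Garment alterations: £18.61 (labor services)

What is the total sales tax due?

£13.48

T-shirt £15.23: clothing → 7.25% → £1.10
Photo printing (20 prints) £16.87: labor services → 0% → £0.00
Pair of dumbbells (15 lb) £87.44: athletic equipment → 3.25% → £2.84
Greeting card £3.03: everything else → 9.25% → £0.28
Shoe repair £20.99: labor services → 0% → £0.00
Camping tent (2-person) £248.13: athletic equipment → 3.25% → £8.06
Bike helmet £36.95: athletic equipment → 3.25% → £1.20
Garment alterations £18.61: labor services → 0% → £0.00
Total tax = £1.10 + £2.84 + £0.28 + £8.06 + £1.20 = £13.48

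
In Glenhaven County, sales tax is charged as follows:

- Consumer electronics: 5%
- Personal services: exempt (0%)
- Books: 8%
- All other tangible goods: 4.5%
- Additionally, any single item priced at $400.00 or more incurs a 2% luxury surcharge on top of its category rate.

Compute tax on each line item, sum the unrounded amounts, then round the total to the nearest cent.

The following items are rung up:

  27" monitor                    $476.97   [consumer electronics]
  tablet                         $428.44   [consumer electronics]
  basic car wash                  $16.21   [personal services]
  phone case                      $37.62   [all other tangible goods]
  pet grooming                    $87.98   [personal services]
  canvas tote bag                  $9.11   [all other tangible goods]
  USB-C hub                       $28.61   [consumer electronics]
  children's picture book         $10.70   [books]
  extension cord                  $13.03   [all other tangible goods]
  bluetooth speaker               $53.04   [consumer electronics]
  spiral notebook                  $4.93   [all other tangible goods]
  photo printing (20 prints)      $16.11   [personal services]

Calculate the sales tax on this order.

27" monitor $476.97: consumer electronics → 5% + 2% surcharge = 7% → $33.3879
Tablet $428.44: consumer electronics → 5% + 2% surcharge = 7% → $29.9908
Basic car wash $16.21: personal services → 0% → $0.00
Phone case $37.62: all other tangible goods → 4.5% → $1.6929
Pet grooming $87.98: personal services → 0% → $0.00
Canvas tote bag $9.11: all other tangible goods → 4.5% → $0.40995
USB-C hub $28.61: consumer electronics → 5% → $1.4305
Children's picture book $10.70: books → 8% → $0.856
Extension cord $13.03: all other tangible goods → 4.5% → $0.58635
Bluetooth speaker $53.04: consumer electronics → 5% → $2.652
Spiral notebook $4.93: all other tangible goods → 4.5% → $0.22185
Photo printing (20 prints) $16.11: personal services → 0% → $0.00
Unrounded tax sum = $71.22825 → $71.23

$71.23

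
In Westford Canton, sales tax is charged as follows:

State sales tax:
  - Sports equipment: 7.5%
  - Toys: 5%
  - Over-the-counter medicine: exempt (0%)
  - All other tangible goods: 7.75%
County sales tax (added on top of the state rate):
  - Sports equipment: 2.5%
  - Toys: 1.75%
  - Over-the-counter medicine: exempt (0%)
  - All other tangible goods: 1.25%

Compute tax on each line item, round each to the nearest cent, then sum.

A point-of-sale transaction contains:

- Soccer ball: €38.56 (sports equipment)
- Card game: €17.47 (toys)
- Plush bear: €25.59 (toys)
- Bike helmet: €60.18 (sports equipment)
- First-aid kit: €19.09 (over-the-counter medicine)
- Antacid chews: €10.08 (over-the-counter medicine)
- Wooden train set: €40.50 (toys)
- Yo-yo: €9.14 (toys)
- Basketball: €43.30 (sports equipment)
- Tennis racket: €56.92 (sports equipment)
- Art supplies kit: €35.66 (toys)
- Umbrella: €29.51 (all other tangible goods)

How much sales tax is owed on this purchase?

€31.23

Soccer ball €38.56: sports equipment → 7.5% + 2.5% county = 10% → €3.86
Card game €17.47: toys → 5% + 1.75% county = 6.75% → €1.18
Plush bear €25.59: toys → 5% + 1.75% county = 6.75% → €1.73
Bike helmet €60.18: sports equipment → 7.5% + 2.5% county = 10% → €6.02
First-aid kit €19.09: over-the-counter medicine → 0% + 0% county = 0% → €0.00
Antacid chews €10.08: over-the-counter medicine → 0% + 0% county = 0% → €0.00
Wooden train set €40.50: toys → 5% + 1.75% county = 6.75% → €2.73
Yo-yo €9.14: toys → 5% + 1.75% county = 6.75% → €0.62
Basketball €43.30: sports equipment → 7.5% + 2.5% county = 10% → €4.33
Tennis racket €56.92: sports equipment → 7.5% + 2.5% county = 10% → €5.69
Art supplies kit €35.66: toys → 5% + 1.75% county = 6.75% → €2.41
Umbrella €29.51: all other tangible goods → 7.75% + 1.25% county = 9% → €2.66
Total tax = €3.86 + €1.18 + €1.73 + €6.02 + €2.73 + €0.62 + €4.33 + €5.69 + €2.41 + €2.66 = €31.23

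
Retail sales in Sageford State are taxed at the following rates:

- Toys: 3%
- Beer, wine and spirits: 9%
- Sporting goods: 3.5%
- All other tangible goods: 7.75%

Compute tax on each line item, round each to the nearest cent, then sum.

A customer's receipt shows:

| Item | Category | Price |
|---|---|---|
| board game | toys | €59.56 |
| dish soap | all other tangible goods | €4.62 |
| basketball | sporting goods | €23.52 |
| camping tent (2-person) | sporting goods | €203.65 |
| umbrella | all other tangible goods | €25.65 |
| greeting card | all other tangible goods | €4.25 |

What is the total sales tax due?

Board game €59.56: toys → 3% → €1.79
Dish soap €4.62: all other tangible goods → 7.75% → €0.36
Basketball €23.52: sporting goods → 3.5% → €0.82
Camping tent (2-person) €203.65: sporting goods → 3.5% → €7.13
Umbrella €25.65: all other tangible goods → 7.75% → €1.99
Greeting card €4.25: all other tangible goods → 7.75% → €0.33
Total tax = €1.79 + €0.36 + €0.82 + €7.13 + €1.99 + €0.33 = €12.42

€12.42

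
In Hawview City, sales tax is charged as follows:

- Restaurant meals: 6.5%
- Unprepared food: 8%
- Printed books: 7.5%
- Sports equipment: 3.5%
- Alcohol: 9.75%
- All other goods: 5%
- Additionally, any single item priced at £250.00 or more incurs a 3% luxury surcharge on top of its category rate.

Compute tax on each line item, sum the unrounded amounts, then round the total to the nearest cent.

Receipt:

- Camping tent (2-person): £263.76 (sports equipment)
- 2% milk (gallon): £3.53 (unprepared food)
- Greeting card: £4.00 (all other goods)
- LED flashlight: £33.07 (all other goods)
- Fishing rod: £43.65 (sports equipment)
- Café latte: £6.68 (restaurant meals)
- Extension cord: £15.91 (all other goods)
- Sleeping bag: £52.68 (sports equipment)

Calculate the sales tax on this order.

£23.88

Camping tent (2-person) £263.76: sports equipment → 3.5% + 3% surcharge = 6.5% → £17.1444
2% milk (gallon) £3.53: unprepared food → 8% → £0.2824
Greeting card £4.00: all other goods → 5% → £0.20
LED flashlight £33.07: all other goods → 5% → £1.6535
Fishing rod £43.65: sports equipment → 3.5% → £1.52775
Café latte £6.68: restaurant meals → 6.5% → £0.4342
Extension cord £15.91: all other goods → 5% → £0.7955
Sleeping bag £52.68: sports equipment → 3.5% → £1.8438
Unrounded tax sum = £23.88155 → £23.88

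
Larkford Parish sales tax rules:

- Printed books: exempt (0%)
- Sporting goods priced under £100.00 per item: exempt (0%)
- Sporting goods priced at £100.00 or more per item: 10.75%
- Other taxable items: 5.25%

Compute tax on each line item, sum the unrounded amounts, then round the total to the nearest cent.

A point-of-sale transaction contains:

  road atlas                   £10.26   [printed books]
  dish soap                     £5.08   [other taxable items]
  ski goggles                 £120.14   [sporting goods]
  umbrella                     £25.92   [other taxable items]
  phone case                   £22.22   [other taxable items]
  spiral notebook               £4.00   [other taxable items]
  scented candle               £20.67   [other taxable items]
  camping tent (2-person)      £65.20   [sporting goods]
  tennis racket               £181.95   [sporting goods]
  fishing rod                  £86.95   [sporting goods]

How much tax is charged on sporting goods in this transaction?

Ski goggles £120.14: sporting goods, £100.00 or more → 10.75% → £12.91505
Camping tent (2-person) £65.20: sporting goods, under £100.00 → 0% → £0.00
Tennis racket £181.95: sporting goods, £100.00 or more → 10.75% → £19.559625
Fishing rod £86.95: sporting goods, under £100.00 → 0% → £0.00
Tax on sporting goods: unrounded sum = £32.474675 → £32.47

£32.47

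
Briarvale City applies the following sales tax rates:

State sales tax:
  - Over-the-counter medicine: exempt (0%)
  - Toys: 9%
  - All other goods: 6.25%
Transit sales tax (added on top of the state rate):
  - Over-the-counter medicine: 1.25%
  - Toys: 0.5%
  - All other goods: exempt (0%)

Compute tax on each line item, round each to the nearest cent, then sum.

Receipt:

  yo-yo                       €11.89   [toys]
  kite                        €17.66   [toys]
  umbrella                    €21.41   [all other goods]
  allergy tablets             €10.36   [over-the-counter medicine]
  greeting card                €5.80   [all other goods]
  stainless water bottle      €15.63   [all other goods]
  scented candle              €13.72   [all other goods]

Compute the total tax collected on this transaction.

Yo-yo €11.89: toys → 9% + 0.5% transit = 9.5% → €1.13
Kite €17.66: toys → 9% + 0.5% transit = 9.5% → €1.68
Umbrella €21.41: all other goods → 6.25% + 0% transit = 6.25% → €1.34
Allergy tablets €10.36: over-the-counter medicine → 0% + 1.25% transit = 1.25% → €0.13
Greeting card €5.80: all other goods → 6.25% + 0% transit = 6.25% → €0.36
Stainless water bottle €15.63: all other goods → 6.25% + 0% transit = 6.25% → €0.98
Scented candle €13.72: all other goods → 6.25% + 0% transit = 6.25% → €0.86
Total tax = €1.13 + €1.68 + €1.34 + €0.13 + €0.36 + €0.98 + €0.86 = €6.48

€6.48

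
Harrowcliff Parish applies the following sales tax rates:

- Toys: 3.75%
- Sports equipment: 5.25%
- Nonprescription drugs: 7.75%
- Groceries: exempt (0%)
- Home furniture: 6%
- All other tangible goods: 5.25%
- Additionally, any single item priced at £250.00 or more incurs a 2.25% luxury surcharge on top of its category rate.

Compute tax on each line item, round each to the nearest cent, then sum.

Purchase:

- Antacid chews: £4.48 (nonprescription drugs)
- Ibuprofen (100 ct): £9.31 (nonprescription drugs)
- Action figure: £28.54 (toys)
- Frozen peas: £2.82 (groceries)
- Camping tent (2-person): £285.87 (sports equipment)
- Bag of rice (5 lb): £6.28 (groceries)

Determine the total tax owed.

Antacid chews £4.48: nonprescription drugs → 7.75% → £0.35
Ibuprofen (100 ct) £9.31: nonprescription drugs → 7.75% → £0.72
Action figure £28.54: toys → 3.75% → £1.07
Frozen peas £2.82: groceries → 0% → £0.00
Camping tent (2-person) £285.87: sports equipment → 5.25% + 2.25% surcharge = 7.5% → £21.44
Bag of rice (5 lb) £6.28: groceries → 0% → £0.00
Total tax = £0.35 + £0.72 + £1.07 + £21.44 = £23.58

£23.58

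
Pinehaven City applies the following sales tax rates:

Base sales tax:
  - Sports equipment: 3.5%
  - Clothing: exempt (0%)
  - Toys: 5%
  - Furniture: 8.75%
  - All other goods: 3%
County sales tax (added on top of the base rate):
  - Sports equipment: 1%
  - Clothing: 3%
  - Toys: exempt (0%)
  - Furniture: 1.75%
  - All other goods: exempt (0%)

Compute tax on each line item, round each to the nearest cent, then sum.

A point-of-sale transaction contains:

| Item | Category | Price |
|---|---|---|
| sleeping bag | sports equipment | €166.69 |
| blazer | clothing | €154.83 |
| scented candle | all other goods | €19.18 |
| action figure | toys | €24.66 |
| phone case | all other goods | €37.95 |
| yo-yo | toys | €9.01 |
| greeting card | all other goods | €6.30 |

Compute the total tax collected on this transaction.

€15.73

Sleeping bag €166.69: sports equipment → 3.5% + 1% county = 4.5% → €7.50
Blazer €154.83: clothing → 0% + 3% county = 3% → €4.64
Scented candle €19.18: all other goods → 3% + 0% county = 3% → €0.58
Action figure €24.66: toys → 5% + 0% county = 5% → €1.23
Phone case €37.95: all other goods → 3% + 0% county = 3% → €1.14
Yo-yo €9.01: toys → 5% + 0% county = 5% → €0.45
Greeting card €6.30: all other goods → 3% + 0% county = 3% → €0.19
Total tax = €7.50 + €4.64 + €0.58 + €1.23 + €1.14 + €0.45 + €0.19 = €15.73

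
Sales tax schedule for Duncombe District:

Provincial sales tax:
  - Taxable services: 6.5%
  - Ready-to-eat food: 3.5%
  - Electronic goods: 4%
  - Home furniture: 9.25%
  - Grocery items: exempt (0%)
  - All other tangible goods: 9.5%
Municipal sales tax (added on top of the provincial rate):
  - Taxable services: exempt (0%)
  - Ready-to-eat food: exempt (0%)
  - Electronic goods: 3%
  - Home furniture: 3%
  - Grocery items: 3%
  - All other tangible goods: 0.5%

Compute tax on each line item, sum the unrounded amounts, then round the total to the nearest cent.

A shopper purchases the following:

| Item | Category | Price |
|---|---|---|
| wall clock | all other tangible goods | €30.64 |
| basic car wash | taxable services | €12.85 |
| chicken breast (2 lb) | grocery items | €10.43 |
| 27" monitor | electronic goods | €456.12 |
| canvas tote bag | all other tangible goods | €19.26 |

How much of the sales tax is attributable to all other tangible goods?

€4.99

Wall clock €30.64: all other tangible goods → 9.5% + 0.5% municipal = 10% → €3.064
Canvas tote bag €19.26: all other tangible goods → 9.5% + 0.5% municipal = 10% → €1.926
Tax on all other tangible goods: unrounded sum = €4.99 → €4.99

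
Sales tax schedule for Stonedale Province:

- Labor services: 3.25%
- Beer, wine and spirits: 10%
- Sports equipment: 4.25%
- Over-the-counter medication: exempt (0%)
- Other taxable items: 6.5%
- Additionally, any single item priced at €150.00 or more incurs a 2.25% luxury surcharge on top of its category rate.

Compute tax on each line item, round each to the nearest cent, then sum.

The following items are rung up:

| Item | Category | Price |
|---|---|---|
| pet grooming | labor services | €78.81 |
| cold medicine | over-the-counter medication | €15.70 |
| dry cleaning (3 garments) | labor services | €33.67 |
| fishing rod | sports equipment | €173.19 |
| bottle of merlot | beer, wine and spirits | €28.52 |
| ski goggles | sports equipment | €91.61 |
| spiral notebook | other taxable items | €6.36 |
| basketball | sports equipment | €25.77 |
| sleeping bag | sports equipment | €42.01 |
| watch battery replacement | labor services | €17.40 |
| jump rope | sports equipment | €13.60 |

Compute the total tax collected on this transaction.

€26.10

Pet grooming €78.81: labor services → 3.25% → €2.56
Cold medicine €15.70: over-the-counter medication → 0% → €0.00
Dry cleaning (3 garments) €33.67: labor services → 3.25% → €1.09
Fishing rod €173.19: sports equipment → 4.25% + 2.25% surcharge = 6.5% → €11.26
Bottle of merlot €28.52: beer, wine and spirits → 10% → €2.85
Ski goggles €91.61: sports equipment → 4.25% → €3.89
Spiral notebook €6.36: other taxable items → 6.5% → €0.41
Basketball €25.77: sports equipment → 4.25% → €1.10
Sleeping bag €42.01: sports equipment → 4.25% → €1.79
Watch battery replacement €17.40: labor services → 3.25% → €0.57
Jump rope €13.60: sports equipment → 4.25% → €0.58
Total tax = €2.56 + €1.09 + €11.26 + €2.85 + €3.89 + €0.41 + €1.10 + €1.79 + €0.57 + €0.58 = €26.10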